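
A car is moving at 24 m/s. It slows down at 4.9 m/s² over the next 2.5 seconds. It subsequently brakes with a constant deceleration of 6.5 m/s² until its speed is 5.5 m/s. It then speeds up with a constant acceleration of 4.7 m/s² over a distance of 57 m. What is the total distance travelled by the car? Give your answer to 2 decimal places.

109.98 m

Phase 1 (decelerating): v₀ = 24.0 m/s, a = -4.9 m/s².
v = v₀ + at = 24.0 + (-4.9)(2.5) = 11.8 m/s
Δx = v₀t + ½at² = 24.0·2.5 + 0.5·-4.9·2.5² = 44.7 m

Phase 2 (decelerating): v₀ = 11.8 m/s, a = -6.5 m/s².
v = v₀ + at → t = (5.5 − 11.8) / -6.5 = 0.962 s
v² = v₀² + 2aΔx → Δx = (5.5² − 11.8²)/(2·-6.5) = 8.29 m

Phase 3 (accelerating): v₀ = 5.50 m/s, a = 4.7 m/s².
v² = v₀² + 2aΔx = 5.50² + 2·4.7·57 = 566 → v = 23.8 m/s
t = (v − v₀)/a = (23.8 − 5.50)/4.7 = 3.89 s
Total distance = 44.7 + 8.29 + 57.0 = 110 m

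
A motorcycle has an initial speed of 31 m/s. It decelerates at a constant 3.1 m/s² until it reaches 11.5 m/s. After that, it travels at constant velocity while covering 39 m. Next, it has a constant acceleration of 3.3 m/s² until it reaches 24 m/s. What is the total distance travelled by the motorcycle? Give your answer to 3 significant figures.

240 m

Phase 1 (decelerating): v₀ = 31.0 m/s, a = -3.1 m/s².
v = v₀ + at → t = (11.5 − 31.0) / -3.1 = 6.29 s
v² = v₀² + 2aΔx → Δx = (11.5² − 31.0²)/(2·-3.1) = 134 m

Phase 2 (constant speed): v₀ = 11.5 m/s, a = 0 m/s².
Constant speed: t = d/v = 39/11.5 = 3.39 s

Phase 3 (accelerating): v₀ = 11.5 m/s, a = 3.3 m/s².
v = v₀ + at → t = (24 − 11.5) / 3.3 = 3.79 s
v² = v₀² + 2aΔx → Δx = (24² − 11.5²)/(2·3.3) = 67.2 m
Total distance = 134 + 39.0 + 67.2 = 240 m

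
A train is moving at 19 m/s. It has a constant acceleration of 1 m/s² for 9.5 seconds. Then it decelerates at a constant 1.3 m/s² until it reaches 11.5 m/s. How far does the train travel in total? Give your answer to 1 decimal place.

Phase 1 (accelerating): v₀ = 19.0 m/s, a = 1 m/s².
v = v₀ + at = 19.0 + (1)(9.5) = 28.5 m/s
Δx = v₀t + ½at² = 19.0·9.5 + 0.5·1·9.5² = 226 m

Phase 2 (decelerating): v₀ = 28.5 m/s, a = -1.3 m/s².
v = v₀ + at → t = (11.5 − 28.5) / -1.3 = 13.1 s
v² = v₀² + 2aΔx → Δx = (11.5² − 28.5²)/(2·-1.3) = 262 m
Total distance = 226 + 262 = 487 m

487.2 m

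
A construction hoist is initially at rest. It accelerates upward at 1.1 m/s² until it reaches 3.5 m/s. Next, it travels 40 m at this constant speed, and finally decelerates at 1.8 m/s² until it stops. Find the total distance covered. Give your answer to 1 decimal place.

49.0 m

Phase 1 (accelerating): v₀ = 0 m/s, a = 1.1 m/s².
v = v₀ + at → t = (3.5 − 0) / 1.1 = 3.18 s
v² = v₀² + 2aΔx → Δx = (3.5² − 0²)/(2·1.1) = 5.57 m

Phase 2 (constant speed): v₀ = 3.50 m/s, a = 0 m/s².
Constant speed: t = d/v = 40/3.50 = 11.4 s

Phase 3 (decelerating): v₀ = 3.50 m/s, a = -1.8 m/s².
v = v₀ + at → t = (0 − 3.50) / -1.8 = 1.94 s
v² = v₀² + 2aΔx → Δx = (0² − 3.50²)/(2·-1.8) = 3.40 m
Total distance = 5.57 + 40.0 + 3.40 = 49.0 m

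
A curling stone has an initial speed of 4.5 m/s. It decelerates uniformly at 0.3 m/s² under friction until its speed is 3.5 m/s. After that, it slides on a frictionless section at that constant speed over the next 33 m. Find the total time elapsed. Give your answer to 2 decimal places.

Phase 1 (decelerating): v₀ = 4.50 m/s, a = -0.3 m/s².
v = v₀ + at → t = (3.5 − 4.50) / -0.3 = 3.33 s
v² = v₀² + 2aΔx → Δx = (3.5² − 4.50²)/(2·-0.3) = 13.3 m

Phase 2 (constant speed): v₀ = 3.50 m/s, a = 0 m/s².
Constant speed: t = d/v = 33/3.50 = 9.43 s
Total time = 3.33 + 9.43 = 12.8 s

12.76 s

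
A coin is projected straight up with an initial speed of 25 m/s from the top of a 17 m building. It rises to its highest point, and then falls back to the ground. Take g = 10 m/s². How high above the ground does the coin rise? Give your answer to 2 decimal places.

48.25 m

Phase 1 (rising): v₀ = 25.0 m/s, a = -10 m/s².
v = v₀ + at → t = (0 − 25.0) / -10 = 2.50 s
v² = v₀² + 2aΔx → Δx = (0² − 25.0²)/(2·-10) = 31.2 m
Maximum height = 17 + 31.2 = 48.2 m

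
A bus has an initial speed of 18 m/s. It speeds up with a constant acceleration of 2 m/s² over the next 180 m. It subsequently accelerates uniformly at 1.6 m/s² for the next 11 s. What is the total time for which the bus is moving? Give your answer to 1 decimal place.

18.2 s

Phase 1 (accelerating): v₀ = 18.0 m/s, a = 2 m/s².
v² = v₀² + 2aΔx = 18.0² + 2·2·180 = 1040 → v = 32.3 m/s
t = (v − v₀)/a = (32.3 − 18.0)/2 = 7.16 s

Phase 2 (accelerating): v₀ = 32.3 m/s, a = 1.6 m/s².
v = v₀ + at = 32.3 + (1.6)(11) = 49.9 m/s
Δx = v₀t + ½at² = 32.3·11 + 0.5·1.6·11² = 452 m
Total time = 7.16 + 11.0 = 18.2 s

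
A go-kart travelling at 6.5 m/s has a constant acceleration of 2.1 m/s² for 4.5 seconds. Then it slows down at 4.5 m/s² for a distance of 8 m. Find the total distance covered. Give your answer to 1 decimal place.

Phase 1 (accelerating): v₀ = 6.50 m/s, a = 2.1 m/s².
v = v₀ + at = 6.50 + (2.1)(4.5) = 16.0 m/s
Δx = v₀t + ½at² = 6.50·4.5 + 0.5·2.1·4.5² = 50.5 m

Phase 2 (decelerating): v₀ = 16.0 m/s, a = -4.5 m/s².
v² = v₀² + 2aΔx = 16.0² + 2·-4.5·8 = 182 → v = 13.5 m/s
t = (v − v₀)/a = (13.5 − 16.0)/-4.5 = 0.543 s
Total distance = 50.5 + 8.00 = 58.5 m

58.5 m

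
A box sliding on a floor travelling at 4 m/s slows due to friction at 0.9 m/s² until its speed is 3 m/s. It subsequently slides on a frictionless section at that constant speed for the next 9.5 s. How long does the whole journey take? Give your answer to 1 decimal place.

Phase 1 (decelerating): v₀ = 4.00 m/s, a = -0.9 m/s².
v = v₀ + at → t = (3 − 4.00) / -0.9 = 1.11 s
v² = v₀² + 2aΔx → Δx = (3² − 4.00²)/(2·-0.9) = 3.89 m

Phase 2 (constant speed): v₀ = 3.00 m/s, a = 0 m/s².
v = v₀ + at = 3.00 + (0)(9.5) = 3.00 m/s
Δx = v₀t + ½at² = 3.00·9.5 + 0.5·0·9.5² = 28.5 m
Total time = 1.11 + 9.50 = 10.6 s

10.6 s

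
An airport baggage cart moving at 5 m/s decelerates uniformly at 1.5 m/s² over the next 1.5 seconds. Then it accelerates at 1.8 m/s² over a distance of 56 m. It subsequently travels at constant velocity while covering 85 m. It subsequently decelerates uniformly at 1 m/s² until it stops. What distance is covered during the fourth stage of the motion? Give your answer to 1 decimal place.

Phase 1 (decelerating): v₀ = 5.00 m/s, a = -1.5 m/s².
v = v₀ + at = 5.00 + (-1.5)(1.5) = 2.75 m/s
Δx = v₀t + ½at² = 5.00·1.5 + 0.5·-1.5·1.5² = 5.81 m

Phase 2 (accelerating): v₀ = 2.75 m/s, a = 1.8 m/s².
v² = v₀² + 2aΔx = 2.75² + 2·1.8·56 = 209 → v = 14.5 m/s
t = (v − v₀)/a = (14.5 − 2.75)/1.8 = 6.51 s

Phase 3 (constant speed): v₀ = 14.5 m/s, a = 0 m/s².
Constant speed: t = d/v = 85/14.5 = 5.88 s

Phase 4 (decelerating): v₀ = 14.5 m/s, a = -1 m/s².
v = v₀ + at → t = (0 − 14.5) / -1 = 14.5 s
v² = v₀² + 2aΔx → Δx = (0² − 14.5²)/(2·-1) = 105 m
Distance in phase 4 = 105 m

104.6 m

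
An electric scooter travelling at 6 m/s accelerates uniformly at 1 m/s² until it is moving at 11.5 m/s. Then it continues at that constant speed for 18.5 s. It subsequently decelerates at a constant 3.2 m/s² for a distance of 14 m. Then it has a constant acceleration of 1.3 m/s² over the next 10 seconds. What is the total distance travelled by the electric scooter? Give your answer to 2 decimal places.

405.18 m

Phase 1 (accelerating): v₀ = 6.00 m/s, a = 1 m/s².
v = v₀ + at → t = (11.5 − 6.00) / 1 = 5.50 s
v² = v₀² + 2aΔx → Δx = (11.5² − 6.00²)/(2·1) = 48.1 m

Phase 2 (constant speed): v₀ = 11.5 m/s, a = 0 m/s².
v = v₀ + at = 11.5 + (0)(18.5) = 11.5 m/s
Δx = v₀t + ½at² = 11.5·18.5 + 0.5·0·18.5² = 213 m

Phase 3 (decelerating): v₀ = 11.5 m/s, a = -3.2 m/s².
v² = v₀² + 2aΔx = 11.5² + 2·-3.2·14 = 42.6 → v = 6.53 m/s
t = (v − v₀)/a = (6.53 − 11.5)/-3.2 = 1.55 s

Phase 4 (accelerating): v₀ = 6.53 m/s, a = 1.3 m/s².
v = v₀ + at = 6.53 + (1.3)(10) = 19.5 m/s
Δx = v₀t + ½at² = 6.53·10 + 0.5·1.3·10² = 130 m
Total distance = 48.1 + 213 + 14.0 + 130 = 405 m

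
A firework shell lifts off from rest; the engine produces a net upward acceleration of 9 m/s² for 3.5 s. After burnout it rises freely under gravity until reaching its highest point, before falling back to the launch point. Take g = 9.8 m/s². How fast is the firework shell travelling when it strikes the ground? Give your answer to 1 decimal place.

45.5 m/s

Phase 1 (powered ascent): v₀ = 0 m/s, a = 9 m/s².
v = v₀ + at = 0 + (9)(3.5) = 31.5 m/s
Δx = v₀t + ½at² = 0·3.5 + 0.5·9·3.5² = 55.1 m

Phase 2 (coasting upward): v₀ = 31.5 m/s, a = -9.8 m/s².
v = v₀ + at → t = (0 − 31.5) / -9.8 = 3.21 s
v² = v₀² + 2aΔx → Δx = (0² − 31.5²)/(2·-9.8) = 50.6 m

Phase 3 (free fall): v₀ = 0 m/s, a = -9.8 m/s².
Falls 106 m from rest: t = √(2·106/9.8) = 4.65 s; v = g·t = 45.5 m/s.
Impact speed = 45.5 m/s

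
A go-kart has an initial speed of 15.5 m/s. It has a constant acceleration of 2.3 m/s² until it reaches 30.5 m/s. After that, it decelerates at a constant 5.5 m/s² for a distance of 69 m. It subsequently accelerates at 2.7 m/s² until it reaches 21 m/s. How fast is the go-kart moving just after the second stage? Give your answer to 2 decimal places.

Phase 1 (accelerating): v₀ = 15.5 m/s, a = 2.3 m/s².
v = v₀ + at → t = (30.5 − 15.5) / 2.3 = 6.52 s
v² = v₀² + 2aΔx → Δx = (30.5² − 15.5²)/(2·2.3) = 150 m

Phase 2 (decelerating): v₀ = 30.5 m/s, a = -5.5 m/s².
v² = v₀² + 2aΔx = 30.5² + 2·-5.5·69 = 171 → v = 13.1 m/s
t = (v − v₀)/a = (13.1 − 30.5)/-5.5 = 3.17 s
Speed at end of phase 2 = 13.1 m/s

13.09 m/s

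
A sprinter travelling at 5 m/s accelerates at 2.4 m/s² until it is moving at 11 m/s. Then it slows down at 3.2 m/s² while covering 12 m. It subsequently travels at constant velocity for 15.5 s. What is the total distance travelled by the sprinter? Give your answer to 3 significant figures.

Phase 1 (accelerating): v₀ = 5.00 m/s, a = 2.4 m/s².
v = v₀ + at → t = (11 − 5.00) / 2.4 = 2.50 s
v² = v₀² + 2aΔx → Δx = (11² − 5.00²)/(2·2.4) = 20.0 m

Phase 2 (decelerating): v₀ = 11.0 m/s, a = -3.2 m/s².
v² = v₀² + 2aΔx = 11.0² + 2·-3.2·12 = 44.2 → v = 6.65 m/s
t = (v − v₀)/a = (6.65 − 11.0)/-3.2 = 1.36 s

Phase 3 (constant speed): v₀ = 6.65 m/s, a = 0 m/s².
v = v₀ + at = 6.65 + (0)(15.5) = 6.65 m/s
Δx = v₀t + ½at² = 6.65·15.5 + 0.5·0·15.5² = 103 m
Total distance = 20.0 + 12.0 + 103 = 135 m

135 m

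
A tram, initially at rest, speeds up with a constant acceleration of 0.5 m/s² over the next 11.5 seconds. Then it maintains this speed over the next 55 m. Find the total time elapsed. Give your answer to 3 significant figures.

Phase 1 (accelerating): v₀ = 0 m/s, a = 0.5 m/s².
v = v₀ + at = 0 + (0.5)(11.5) = 5.75 m/s
Δx = v₀t + ½at² = 0·11.5 + 0.5·0.5·11.5² = 33.1 m

Phase 2 (constant speed): v₀ = 5.75 m/s, a = 0 m/s².
Constant speed: t = d/v = 55/5.75 = 9.57 s
Total time = 11.5 + 9.57 = 21.1 s

21.1 s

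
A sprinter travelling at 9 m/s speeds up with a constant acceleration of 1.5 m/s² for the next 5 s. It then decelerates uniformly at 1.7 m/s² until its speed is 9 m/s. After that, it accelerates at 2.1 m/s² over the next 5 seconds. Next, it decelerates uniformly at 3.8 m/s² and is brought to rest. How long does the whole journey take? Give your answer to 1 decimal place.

Phase 1 (accelerating): v₀ = 9.00 m/s, a = 1.5 m/s².
v = v₀ + at = 9.00 + (1.5)(5) = 16.5 m/s
Δx = v₀t + ½at² = 9.00·5 + 0.5·1.5·5² = 63.8 m

Phase 2 (decelerating): v₀ = 16.5 m/s, a = -1.7 m/s².
v = v₀ + at → t = (9 − 16.5) / -1.7 = 4.41 s
v² = v₀² + 2aΔx → Δx = (9² − 16.5²)/(2·-1.7) = 56.2 m

Phase 3 (accelerating): v₀ = 9.00 m/s, a = 2.1 m/s².
v = v₀ + at = 9.00 + (2.1)(5) = 19.5 m/s
Δx = v₀t + ½at² = 9.00·5 + 0.5·2.1·5² = 71.2 m

Phase 4 (decelerating): v₀ = 19.5 m/s, a = -3.8 m/s².
v = v₀ + at → t = (0 − 19.5) / -3.8 = 5.13 s
v² = v₀² + 2aΔx → Δx = (0² − 19.5²)/(2·-3.8) = 50.0 m
Total time = 5.00 + 4.41 + 5.00 + 5.13 = 19.5 s

19.5 s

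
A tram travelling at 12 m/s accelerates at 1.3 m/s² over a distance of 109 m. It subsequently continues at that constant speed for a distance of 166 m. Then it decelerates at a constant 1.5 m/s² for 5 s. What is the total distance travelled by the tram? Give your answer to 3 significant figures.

Phase 1 (accelerating): v₀ = 12.0 m/s, a = 1.3 m/s².
v² = v₀² + 2aΔx = 12.0² + 2·1.3·109 = 427 → v = 20.7 m/s
t = (v − v₀)/a = (20.7 − 12.0)/1.3 = 6.67 s

Phase 2 (constant speed): v₀ = 20.7 m/s, a = 0 m/s².
Constant speed: t = d/v = 166/20.7 = 8.03 s

Phase 3 (decelerating): v₀ = 20.7 m/s, a = -1.5 m/s².
v = v₀ + at = 20.7 + (-1.5)(5) = 13.2 m/s
Δx = v₀t + ½at² = 20.7·5 + 0.5·-1.5·5² = 84.6 m
Total distance = 109 + 166 + 84.6 = 360 m

360 m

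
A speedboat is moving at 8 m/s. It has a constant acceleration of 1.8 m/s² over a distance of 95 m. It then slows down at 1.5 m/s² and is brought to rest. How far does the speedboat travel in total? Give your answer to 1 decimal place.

230.3 m

Phase 1 (accelerating): v₀ = 8.00 m/s, a = 1.8 m/s².
v² = v₀² + 2aΔx = 8.00² + 2·1.8·95 = 406 → v = 20.1 m/s
t = (v − v₀)/a = (20.1 − 8.00)/1.8 = 6.75 s

Phase 2 (decelerating): v₀ = 20.1 m/s, a = -1.5 m/s².
v = v₀ + at → t = (0 − 20.1) / -1.5 = 13.4 s
v² = v₀² + 2aΔx → Δx = (0² − 20.1²)/(2·-1.5) = 135 m
Total distance = 95.0 + 135 = 230 m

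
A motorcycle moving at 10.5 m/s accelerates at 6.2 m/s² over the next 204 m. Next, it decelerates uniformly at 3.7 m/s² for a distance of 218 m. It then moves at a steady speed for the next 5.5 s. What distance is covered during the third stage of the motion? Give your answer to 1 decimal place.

Phase 1 (accelerating): v₀ = 10.5 m/s, a = 6.2 m/s².
v² = v₀² + 2aΔx = 10.5² + 2·6.2·204 = 2640 → v = 51.4 m/s
t = (v − v₀)/a = (51.4 − 10.5)/6.2 = 6.59 s

Phase 2 (decelerating): v₀ = 51.4 m/s, a = -3.7 m/s².
v² = v₀² + 2aΔx = 51.4² + 2·-3.7·218 = 1030 → v = 32.0 m/s
t = (v − v₀)/a = (32.0 − 51.4)/-3.7 = 5.23 s

Phase 3 (constant speed): v₀ = 32.0 m/s, a = 0 m/s².
v = v₀ + at = 32.0 + (0)(5.5) = 32.0 m/s
Δx = v₀t + ½at² = 32.0·5.5 + 0.5·0·5.5² = 176 m
Distance in phase 3 = 176 m

176.2 m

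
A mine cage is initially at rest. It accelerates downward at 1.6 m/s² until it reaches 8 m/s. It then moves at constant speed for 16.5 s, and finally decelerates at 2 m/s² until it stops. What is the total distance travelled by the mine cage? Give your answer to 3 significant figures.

Phase 1 (accelerating): v₀ = 0 m/s, a = 1.6 m/s².
v = v₀ + at → t = (8 − 0) / 1.6 = 5.00 s
v² = v₀² + 2aΔx → Δx = (8² − 0²)/(2·1.6) = 20.0 m

Phase 2 (constant speed): v₀ = 8.00 m/s, a = 0 m/s².
v = v₀ + at = 8.00 + (0)(16.5) = 8.00 m/s
Δx = v₀t + ½at² = 8.00·16.5 + 0.5·0·16.5² = 132 m

Phase 3 (decelerating): v₀ = 8.00 m/s, a = -2 m/s².
v = v₀ + at → t = (0 − 8.00) / -2 = 4.00 s
v² = v₀² + 2aΔx → Δx = (0² − 8.00²)/(2·-2) = 16.0 m
Total distance = 20.0 + 132 + 16.0 = 168 m

168 m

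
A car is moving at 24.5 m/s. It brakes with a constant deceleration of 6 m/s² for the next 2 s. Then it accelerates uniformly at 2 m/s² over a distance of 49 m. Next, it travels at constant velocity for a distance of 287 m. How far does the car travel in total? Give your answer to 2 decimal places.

373.00 m

Phase 1 (decelerating): v₀ = 24.5 m/s, a = -6 m/s².
v = v₀ + at = 24.5 + (-6)(2) = 12.5 m/s
Δx = v₀t + ½at² = 24.5·2 + 0.5·-6·2² = 37.0 m

Phase 2 (accelerating): v₀ = 12.5 m/s, a = 2 m/s².
v² = v₀² + 2aΔx = 12.5² + 2·2·49 = 352 → v = 18.8 m/s
t = (v − v₀)/a = (18.8 − 12.5)/2 = 3.13 s

Phase 3 (constant speed): v₀ = 18.8 m/s, a = 0 m/s².
Constant speed: t = d/v = 287/18.8 = 15.3 s
Total distance = 37.0 + 49.0 + 287 = 373 m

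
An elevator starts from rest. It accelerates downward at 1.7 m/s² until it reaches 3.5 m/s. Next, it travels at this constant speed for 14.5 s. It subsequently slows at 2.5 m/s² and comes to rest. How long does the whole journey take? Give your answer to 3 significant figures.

18.0 s

Phase 1 (accelerating): v₀ = 0 m/s, a = 1.7 m/s².
v = v₀ + at → t = (3.5 − 0) / 1.7 = 2.06 s
v² = v₀² + 2aΔx → Δx = (3.5² − 0²)/(2·1.7) = 3.60 m

Phase 2 (constant speed): v₀ = 3.50 m/s, a = 0 m/s².
v = v₀ + at = 3.50 + (0)(14.5) = 3.50 m/s
Δx = v₀t + ½at² = 3.50·14.5 + 0.5·0·14.5² = 50.8 m

Phase 3 (decelerating): v₀ = 3.50 m/s, a = -2.5 m/s².
v = v₀ + at → t = (0 − 3.50) / -2.5 = 1.40 s
v² = v₀² + 2aΔx → Δx = (0² − 3.50²)/(2·-2.5) = 2.45 m
Total time = 2.06 + 14.5 + 1.40 = 18.0 s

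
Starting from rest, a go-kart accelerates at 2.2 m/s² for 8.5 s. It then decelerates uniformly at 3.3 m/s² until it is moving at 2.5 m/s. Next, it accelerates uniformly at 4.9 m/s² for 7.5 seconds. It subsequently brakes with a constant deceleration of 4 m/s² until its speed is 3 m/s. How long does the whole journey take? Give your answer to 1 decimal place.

Phase 1 (accelerating): v₀ = 0 m/s, a = 2.2 m/s².
v = v₀ + at = 0 + (2.2)(8.5) = 18.7 m/s
Δx = v₀t + ½at² = 0·8.5 + 0.5·2.2·8.5² = 79.5 m

Phase 2 (decelerating): v₀ = 18.7 m/s, a = -3.3 m/s².
v = v₀ + at → t = (2.5 − 18.7) / -3.3 = 4.91 s
v² = v₀² + 2aΔx → Δx = (2.5² − 18.7²)/(2·-3.3) = 52.0 m

Phase 3 (accelerating): v₀ = 2.50 m/s, a = 4.9 m/s².
v = v₀ + at = 2.50 + (4.9)(7.5) = 39.2 m/s
Δx = v₀t + ½at² = 2.50·7.5 + 0.5·4.9·7.5² = 157 m

Phase 4 (decelerating): v₀ = 39.2 m/s, a = -4 m/s².
v = v₀ + at → t = (3 − 39.2) / -4 = 9.06 s
v² = v₀² + 2aΔx → Δx = (3² − 39.2²)/(2·-4) = 191 m
Total time = 8.50 + 4.91 + 7.50 + 9.06 = 30.0 s

30.0 s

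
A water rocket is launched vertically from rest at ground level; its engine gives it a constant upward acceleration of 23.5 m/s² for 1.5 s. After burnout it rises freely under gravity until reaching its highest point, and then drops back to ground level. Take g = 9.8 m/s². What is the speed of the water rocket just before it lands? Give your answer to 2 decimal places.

41.96 m/s

Phase 1 (powered ascent): v₀ = 0 m/s, a = 23.5 m/s².
v = v₀ + at = 0 + (23.5)(1.5) = 35.2 m/s
Δx = v₀t + ½at² = 0·1.5 + 0.5·23.5·1.5² = 26.4 m

Phase 2 (coasting upward): v₀ = 35.2 m/s, a = -9.8 m/s².
v = v₀ + at → t = (0 − 35.2) / -9.8 = 3.60 s
v² = v₀² + 2aΔx → Δx = (0² − 35.2²)/(2·-9.8) = 63.4 m

Phase 3 (free fall): v₀ = 0 m/s, a = -9.8 m/s².
Falls 89.8 m from rest: t = √(2·89.8/9.8) = 4.28 s; v = g·t = 42.0 m/s.
Impact speed = 42.0 m/s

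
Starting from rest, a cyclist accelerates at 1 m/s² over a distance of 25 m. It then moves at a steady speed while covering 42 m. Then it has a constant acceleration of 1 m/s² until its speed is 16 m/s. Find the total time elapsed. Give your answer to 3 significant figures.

21.9 s

Phase 1 (accelerating): v₀ = 0 m/s, a = 1 m/s².
v² = v₀² + 2aΔx = 0² + 2·1·25 = 50.0 → v = 7.07 m/s
t = (v − v₀)/a = (7.07 − 0)/1 = 7.07 s

Phase 2 (constant speed): v₀ = 7.07 m/s, a = 0 m/s².
Constant speed: t = d/v = 42/7.07 = 5.94 s

Phase 3 (accelerating): v₀ = 7.07 m/s, a = 1 m/s².
v = v₀ + at → t = (16 − 7.07) / 1 = 8.93 s
v² = v₀² + 2aΔx → Δx = (16² − 7.07²)/(2·1) = 103 m
Total time = 7.07 + 5.94 + 8.93 = 21.9 s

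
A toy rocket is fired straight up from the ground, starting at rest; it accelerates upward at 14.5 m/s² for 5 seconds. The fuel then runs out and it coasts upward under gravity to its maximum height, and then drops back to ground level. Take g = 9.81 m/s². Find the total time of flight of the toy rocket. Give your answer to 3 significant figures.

Phase 1 (powered ascent): v₀ = 0 m/s, a = 14.5 m/s².
v = v₀ + at = 0 + (14.5)(5) = 72.5 m/s
Δx = v₀t + ½at² = 0·5 + 0.5·14.5·5² = 181 m

Phase 2 (coasting upward): v₀ = 72.5 m/s, a = -9.81 m/s².
v = v₀ + at → t = (0 − 72.5) / -9.81 = 7.39 s
v² = v₀² + 2aΔx → Δx = (0² − 72.5²)/(2·-9.81) = 268 m

Phase 3 (free fall): v₀ = 0 m/s, a = -9.81 m/s².
Falls 449 m from rest: t = √(2·449/9.81) = 9.57 s; v = g·t = 93.9 m/s.
Total time = 5.00 + 7.39 + 9.57 = 22.0 s

22.0 s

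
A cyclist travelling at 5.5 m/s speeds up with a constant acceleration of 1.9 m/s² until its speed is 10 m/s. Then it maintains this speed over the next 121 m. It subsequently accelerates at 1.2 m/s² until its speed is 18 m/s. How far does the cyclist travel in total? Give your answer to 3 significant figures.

233 m

Phase 1 (accelerating): v₀ = 5.50 m/s, a = 1.9 m/s².
v = v₀ + at → t = (10 − 5.50) / 1.9 = 2.37 s
v² = v₀² + 2aΔx → Δx = (10² − 5.50²)/(2·1.9) = 18.4 m

Phase 2 (constant speed): v₀ = 10.0 m/s, a = 0 m/s².
Constant speed: t = d/v = 121/10.0 = 12.1 s

Phase 3 (accelerating): v₀ = 10.0 m/s, a = 1.2 m/s².
v = v₀ + at → t = (18 − 10.0) / 1.2 = 6.67 s
v² = v₀² + 2aΔx → Δx = (18² − 10.0²)/(2·1.2) = 93.3 m
Total distance = 18.4 + 121 + 93.3 = 233 m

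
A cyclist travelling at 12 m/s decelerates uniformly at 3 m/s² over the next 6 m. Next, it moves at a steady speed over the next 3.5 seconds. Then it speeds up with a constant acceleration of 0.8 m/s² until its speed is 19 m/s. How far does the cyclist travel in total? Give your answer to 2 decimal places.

Phase 1 (decelerating): v₀ = 12.0 m/s, a = -3 m/s².
v² = v₀² + 2aΔx = 12.0² + 2·-3·6 = 108 → v = 10.4 m/s
t = (v − v₀)/a = (10.4 − 12.0)/-3 = 0.536 s

Phase 2 (constant speed): v₀ = 10.4 m/s, a = 0 m/s².
v = v₀ + at = 10.4 + (0)(3.5) = 10.4 m/s
Δx = v₀t + ½at² = 10.4·3.5 + 0.5·0·3.5² = 36.4 m

Phase 3 (accelerating): v₀ = 10.4 m/s, a = 0.8 m/s².
v = v₀ + at → t = (19 − 10.4) / 0.8 = 10.8 s
v² = v₀² + 2aΔx → Δx = (19² − 10.4²)/(2·0.8) = 158 m
Total distance = 6.00 + 36.4 + 158 = 200 m

200.50 m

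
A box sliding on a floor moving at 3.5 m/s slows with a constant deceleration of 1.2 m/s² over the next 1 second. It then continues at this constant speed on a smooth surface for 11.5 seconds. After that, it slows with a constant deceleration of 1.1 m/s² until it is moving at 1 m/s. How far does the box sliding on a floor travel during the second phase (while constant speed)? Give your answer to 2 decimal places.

Phase 1 (decelerating): v₀ = 3.50 m/s, a = -1.2 m/s².
v = v₀ + at = 3.50 + (-1.2)(1) = 2.30 m/s
Δx = v₀t + ½at² = 3.50·1 + 0.5·-1.2·1² = 2.90 m

Phase 2 (constant speed): v₀ = 2.30 m/s, a = 0 m/s².
v = v₀ + at = 2.30 + (0)(11.5) = 2.30 m/s
Δx = v₀t + ½at² = 2.30·11.5 + 0.5·0·11.5² = 26.4 m
Distance in phase 2 = 26.4 m

26.45 m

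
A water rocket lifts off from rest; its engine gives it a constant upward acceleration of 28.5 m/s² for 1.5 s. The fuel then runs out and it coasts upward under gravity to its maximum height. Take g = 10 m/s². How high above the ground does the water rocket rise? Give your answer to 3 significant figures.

Phase 1 (powered ascent): v₀ = 0 m/s, a = 28.5 m/s².
v = v₀ + at = 0 + (28.5)(1.5) = 42.8 m/s
Δx = v₀t + ½at² = 0·1.5 + 0.5·28.5·1.5² = 32.1 m

Phase 2 (coasting upward): v₀ = 42.8 m/s, a = -10 m/s².
v = v₀ + at → t = (0 − 42.8) / -10 = 4.28 s
v² = v₀² + 2aΔx → Δx = (0² − 42.8²)/(2·-10) = 91.4 m
Maximum height = 32.1 + 91.4 = 123 m

123 m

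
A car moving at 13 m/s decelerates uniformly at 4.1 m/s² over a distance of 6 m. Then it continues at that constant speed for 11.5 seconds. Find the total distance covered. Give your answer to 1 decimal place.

Phase 1 (decelerating): v₀ = 13.0 m/s, a = -4.1 m/s².
v² = v₀² + 2aΔx = 13.0² + 2·-4.1·6 = 120 → v = 10.9 m/s
t = (v − v₀)/a = (10.9 − 13.0)/-4.1 = 0.501 s

Phase 2 (constant speed): v₀ = 10.9 m/s, a = 0 m/s².
v = v₀ + at = 10.9 + (0)(11.5) = 10.9 m/s
Δx = v₀t + ½at² = 10.9·11.5 + 0.5·0·11.5² = 126 m
Total distance = 6.00 + 126 = 132 m

131.9 m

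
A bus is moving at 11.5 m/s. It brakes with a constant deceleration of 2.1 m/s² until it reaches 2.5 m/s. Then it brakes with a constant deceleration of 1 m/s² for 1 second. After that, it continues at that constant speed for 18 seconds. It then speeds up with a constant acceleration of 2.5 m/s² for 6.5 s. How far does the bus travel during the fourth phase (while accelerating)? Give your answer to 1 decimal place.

Phase 1 (decelerating): v₀ = 11.5 m/s, a = -2.1 m/s².
v = v₀ + at → t = (2.5 − 11.5) / -2.1 = 4.29 s
v² = v₀² + 2aΔx → Δx = (2.5² − 11.5²)/(2·-2.1) = 30.0 m

Phase 2 (decelerating): v₀ = 2.50 m/s, a = -1 m/s².
v = v₀ + at = 2.50 + (-1)(1) = 1.50 m/s
Δx = v₀t + ½at² = 2.50·1 + 0.5·-1·1² = 2.00 m

Phase 3 (constant speed): v₀ = 1.50 m/s, a = 0 m/s².
v = v₀ + at = 1.50 + (0)(18) = 1.50 m/s
Δx = v₀t + ½at² = 1.50·18 + 0.5·0·18² = 27.0 m

Phase 4 (accelerating): v₀ = 1.50 m/s, a = 2.5 m/s².
v = v₀ + at = 1.50 + (2.5)(6.5) = 17.8 m/s
Δx = v₀t + ½at² = 1.50·6.5 + 0.5·2.5·6.5² = 62.6 m
Distance in phase 4 = 62.6 m

62.6 m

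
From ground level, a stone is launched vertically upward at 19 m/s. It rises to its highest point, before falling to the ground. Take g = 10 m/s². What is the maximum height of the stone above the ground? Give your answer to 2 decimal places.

18.05 m

Phase 1 (rising): v₀ = 19.0 m/s, a = -10 m/s².
v = v₀ + at → t = (0 − 19.0) / -10 = 1.90 s
v² = v₀² + 2aΔx → Δx = (0² − 19.0²)/(2·-10) = 18.1 m
Maximum height = 18.1 m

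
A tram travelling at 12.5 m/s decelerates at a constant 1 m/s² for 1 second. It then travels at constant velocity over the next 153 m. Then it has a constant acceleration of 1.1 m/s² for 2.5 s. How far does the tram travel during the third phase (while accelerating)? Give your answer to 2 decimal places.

Phase 1 (decelerating): v₀ = 12.5 m/s, a = -1 m/s².
v = v₀ + at = 12.5 + (-1)(1) = 11.5 m/s
Δx = v₀t + ½at² = 12.5·1 + 0.5·-1·1² = 12.0 m

Phase 2 (constant speed): v₀ = 11.5 m/s, a = 0 m/s².
Constant speed: t = d/v = 153/11.5 = 13.3 s

Phase 3 (accelerating): v₀ = 11.5 m/s, a = 1.1 m/s².
v = v₀ + at = 11.5 + (1.1)(2.5) = 14.2 m/s
Δx = v₀t + ½at² = 11.5·2.5 + 0.5·1.1·2.5² = 32.2 m
Distance in phase 3 = 32.2 m

32.19 m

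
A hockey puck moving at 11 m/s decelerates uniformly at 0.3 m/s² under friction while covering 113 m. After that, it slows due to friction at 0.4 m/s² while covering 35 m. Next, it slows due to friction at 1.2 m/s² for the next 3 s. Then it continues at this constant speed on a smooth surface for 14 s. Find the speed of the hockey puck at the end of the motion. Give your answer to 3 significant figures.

1.42 m/s

Phase 1 (decelerating): v₀ = 11.0 m/s, a = -0.3 m/s².
v² = v₀² + 2aΔx = 11.0² + 2·-0.3·113 = 53.2 → v = 7.29 m/s
t = (v − v₀)/a = (7.29 − 11.0)/-0.3 = 12.4 s

Phase 2 (decelerating): v₀ = 7.29 m/s, a = -0.4 m/s².
v² = v₀² + 2aΔx = 7.29² + 2·-0.4·35 = 25.2 → v = 5.02 m/s
t = (v − v₀)/a = (5.02 − 7.29)/-0.4 = 5.68 s

Phase 3 (decelerating): v₀ = 5.02 m/s, a = -1.2 m/s².
v = v₀ + at = 5.02 + (-1.2)(3) = 1.42 m/s
Δx = v₀t + ½at² = 5.02·3 + 0.5·-1.2·3² = 9.66 m

Phase 4 (constant speed): v₀ = 1.42 m/s, a = 0 m/s².
v = v₀ + at = 1.42 + (0)(14) = 1.42 m/s
Δx = v₀t + ½at² = 1.42·14 + 0.5·0·14² = 19.9 m
Final speed = 1.42 m/s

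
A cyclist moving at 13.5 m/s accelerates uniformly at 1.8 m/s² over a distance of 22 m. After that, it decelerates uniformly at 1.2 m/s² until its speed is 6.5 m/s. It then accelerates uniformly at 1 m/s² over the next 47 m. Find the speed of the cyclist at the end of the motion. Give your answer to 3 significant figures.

11.7 m/s

Phase 1 (accelerating): v₀ = 13.5 m/s, a = 1.8 m/s².
v² = v₀² + 2aΔx = 13.5² + 2·1.8·22 = 261 → v = 16.2 m/s
t = (v − v₀)/a = (16.2 − 13.5)/1.8 = 1.48 s

Phase 2 (decelerating): v₀ = 16.2 m/s, a = -1.2 m/s².
v = v₀ + at → t = (6.5 − 16.2) / -1.2 = 8.06 s
v² = v₀² + 2aΔx → Δx = (6.5² − 16.2²)/(2·-1.2) = 91.3 m

Phase 3 (accelerating): v₀ = 6.50 m/s, a = 1 m/s².
v² = v₀² + 2aΔx = 6.50² + 2·1·47 = 136 → v = 11.7 m/s
t = (v − v₀)/a = (11.7 − 6.50)/1 = 5.17 s
Final speed = 11.7 m/s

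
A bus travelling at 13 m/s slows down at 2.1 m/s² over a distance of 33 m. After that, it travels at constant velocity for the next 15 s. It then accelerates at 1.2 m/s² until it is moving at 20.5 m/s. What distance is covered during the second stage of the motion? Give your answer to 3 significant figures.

82.7 m

Phase 1 (decelerating): v₀ = 13.0 m/s, a = -2.1 m/s².
v² = v₀² + 2aΔx = 13.0² + 2·-2.1·33 = 30.4 → v = 5.51 m/s
t = (v − v₀)/a = (5.51 − 13.0)/-2.1 = 3.56 s

Phase 2 (constant speed): v₀ = 5.51 m/s, a = 0 m/s².
v = v₀ + at = 5.51 + (0)(15) = 5.51 m/s
Δx = v₀t + ½at² = 5.51·15 + 0.5·0·15² = 82.7 m
Distance in phase 2 = 82.7 m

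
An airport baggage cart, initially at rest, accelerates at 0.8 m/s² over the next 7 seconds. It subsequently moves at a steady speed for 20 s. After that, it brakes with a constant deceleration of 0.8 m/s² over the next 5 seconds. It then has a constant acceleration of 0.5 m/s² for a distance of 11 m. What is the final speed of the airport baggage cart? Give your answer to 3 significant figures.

Phase 1 (accelerating): v₀ = 0 m/s, a = 0.8 m/s².
v = v₀ + at = 0 + (0.8)(7) = 5.60 m/s
Δx = v₀t + ½at² = 0·7 + 0.5·0.8·7² = 19.6 m

Phase 2 (constant speed): v₀ = 5.60 m/s, a = 0 m/s².
v = v₀ + at = 5.60 + (0)(20) = 5.60 m/s
Δx = v₀t + ½at² = 5.60·20 + 0.5·0·20² = 112 m

Phase 3 (decelerating): v₀ = 5.60 m/s, a = -0.8 m/s².
v = v₀ + at = 5.60 + (-0.8)(5) = 1.60 m/s
Δx = v₀t + ½at² = 5.60·5 + 0.5·-0.8·5² = 18.0 m

Phase 4 (accelerating): v₀ = 1.60 m/s, a = 0.5 m/s².
v² = v₀² + 2aΔx = 1.60² + 2·0.5·11 = 13.6 → v = 3.68 m/s
t = (v − v₀)/a = (3.68 − 1.60)/0.5 = 4.16 s
Final speed = 3.68 m/s

3.68 m/s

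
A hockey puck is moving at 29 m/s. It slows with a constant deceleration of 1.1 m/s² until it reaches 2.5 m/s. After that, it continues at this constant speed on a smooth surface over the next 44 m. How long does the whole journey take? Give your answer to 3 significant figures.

41.7 s

Phase 1 (decelerating): v₀ = 29.0 m/s, a = -1.1 m/s².
v = v₀ + at → t = (2.5 − 29.0) / -1.1 = 24.1 s
v² = v₀² + 2aΔx → Δx = (2.5² − 29.0²)/(2·-1.1) = 379 m

Phase 2 (constant speed): v₀ = 2.50 m/s, a = 0 m/s².
Constant speed: t = d/v = 44/2.50 = 17.6 s
Total time = 24.1 + 17.6 = 41.7 s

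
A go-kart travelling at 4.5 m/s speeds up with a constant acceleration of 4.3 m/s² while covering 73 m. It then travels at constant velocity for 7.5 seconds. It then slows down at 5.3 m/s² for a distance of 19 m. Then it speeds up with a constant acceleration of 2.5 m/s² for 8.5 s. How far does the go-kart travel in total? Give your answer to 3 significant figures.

553 m

Phase 1 (accelerating): v₀ = 4.50 m/s, a = 4.3 m/s².
v² = v₀² + 2aΔx = 4.50² + 2·4.3·73 = 648 → v = 25.5 m/s
t = (v − v₀)/a = (25.5 − 4.50)/4.3 = 4.87 s

Phase 2 (constant speed): v₀ = 25.5 m/s, a = 0 m/s².
v = v₀ + at = 25.5 + (0)(7.5) = 25.5 m/s
Δx = v₀t + ½at² = 25.5·7.5 + 0.5·0·7.5² = 191 m

Phase 3 (decelerating): v₀ = 25.5 m/s, a = -5.3 m/s².
v² = v₀² + 2aΔx = 25.5² + 2·-5.3·19 = 447 → v = 21.1 m/s
t = (v − v₀)/a = (21.1 − 25.5)/-5.3 = 0.816 s

Phase 4 (accelerating): v₀ = 21.1 m/s, a = 2.5 m/s².
v = v₀ + at = 21.1 + (2.5)(8.5) = 42.4 m/s
Δx = v₀t + ½at² = 21.1·8.5 + 0.5·2.5·8.5² = 270 m
Total distance = 73.0 + 191 + 19.0 + 270 = 553 m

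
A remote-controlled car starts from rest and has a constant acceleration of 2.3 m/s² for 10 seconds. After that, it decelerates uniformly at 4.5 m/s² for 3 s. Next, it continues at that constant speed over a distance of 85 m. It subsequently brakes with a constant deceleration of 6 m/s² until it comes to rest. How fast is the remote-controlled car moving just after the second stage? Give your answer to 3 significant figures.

Phase 1 (accelerating): v₀ = 0 m/s, a = 2.3 m/s².
v = v₀ + at = 0 + (2.3)(10) = 23.0 m/s
Δx = v₀t + ½at² = 0·10 + 0.5·2.3·10² = 115 m

Phase 2 (decelerating): v₀ = 23.0 m/s, a = -4.5 m/s².
v = v₀ + at = 23.0 + (-4.5)(3) = 9.50 m/s
Δx = v₀t + ½at² = 23.0·3 + 0.5·-4.5·3² = 48.8 m
Speed at end of phase 2 = 9.50 m/s

9.50 m/s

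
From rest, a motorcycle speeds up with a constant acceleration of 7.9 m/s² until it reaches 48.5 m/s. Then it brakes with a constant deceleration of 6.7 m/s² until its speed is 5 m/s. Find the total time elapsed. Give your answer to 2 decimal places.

12.63 s

Phase 1 (accelerating): v₀ = 0 m/s, a = 7.9 m/s².
v = v₀ + at → t = (48.5 − 0) / 7.9 = 6.14 s
v² = v₀² + 2aΔx → Δx = (48.5² − 0²)/(2·7.9) = 149 m

Phase 2 (decelerating): v₀ = 48.5 m/s, a = -6.7 m/s².
v = v₀ + at → t = (5 − 48.5) / -6.7 = 6.49 s
v² = v₀² + 2aΔx → Δx = (5² − 48.5²)/(2·-6.7) = 174 m
Total time = 6.14 + 6.49 = 12.6 s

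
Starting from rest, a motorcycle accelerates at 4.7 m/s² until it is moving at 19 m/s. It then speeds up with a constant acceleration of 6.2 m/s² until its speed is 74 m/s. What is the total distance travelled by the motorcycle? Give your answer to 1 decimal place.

450.9 m

Phase 1 (accelerating): v₀ = 0 m/s, a = 4.7 m/s².
v = v₀ + at → t = (19 − 0) / 4.7 = 4.04 s
v² = v₀² + 2aΔx → Δx = (19² − 0²)/(2·4.7) = 38.4 m

Phase 2 (accelerating): v₀ = 19.0 m/s, a = 6.2 m/s².
v = v₀ + at → t = (74 − 19.0) / 6.2 = 8.87 s
v² = v₀² + 2aΔx → Δx = (74² − 19.0²)/(2·6.2) = 412 m
Total distance = 38.4 + 412 = 451 m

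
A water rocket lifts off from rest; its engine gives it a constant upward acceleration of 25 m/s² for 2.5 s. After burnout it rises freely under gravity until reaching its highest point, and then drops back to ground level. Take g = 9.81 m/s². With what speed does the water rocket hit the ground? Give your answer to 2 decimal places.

73.75 m/s

Phase 1 (powered ascent): v₀ = 0 m/s, a = 25 m/s².
v = v₀ + at = 0 + (25)(2.5) = 62.5 m/s
Δx = v₀t + ½at² = 0·2.5 + 0.5·25·2.5² = 78.1 m

Phase 2 (coasting upward): v₀ = 62.5 m/s, a = -9.81 m/s².
v = v₀ + at → t = (0 − 62.5) / -9.81 = 6.37 s
v² = v₀² + 2aΔx → Δx = (0² − 62.5²)/(2·-9.81) = 199 m

Phase 3 (free fall): v₀ = 0 m/s, a = -9.81 m/s².
Falls 277 m from rest: t = √(2·277/9.81) = 7.52 s; v = g·t = 73.8 m/s.
Impact speed = 73.8 m/s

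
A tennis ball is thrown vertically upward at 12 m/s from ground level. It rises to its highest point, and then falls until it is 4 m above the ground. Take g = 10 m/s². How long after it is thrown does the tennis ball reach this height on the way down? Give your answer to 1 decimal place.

Phase 1 (rising): v₀ = 12.0 m/s, a = -10 m/s².
v = v₀ + at → t = (0 − 12.0) / -10 = 1.20 s
v² = v₀² + 2aΔx → Δx = (0² − 12.0²)/(2·-10) = 7.20 m

Phase 2 (falling): v₀ = 0 m/s, a = -10 m/s².
Falls 3.20 m from rest: t = √(2·3.20/10) = 0.800 s; v = g·t = 8.00 m/s.
Total time = 1.20 + 0.800 = 2.00 s

2.0 s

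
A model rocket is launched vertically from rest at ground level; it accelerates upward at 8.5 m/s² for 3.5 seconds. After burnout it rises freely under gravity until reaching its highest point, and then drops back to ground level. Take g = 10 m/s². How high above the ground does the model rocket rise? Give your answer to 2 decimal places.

96.32 m

Phase 1 (powered ascent): v₀ = 0 m/s, a = 8.5 m/s².
v = v₀ + at = 0 + (8.5)(3.5) = 29.8 m/s
Δx = v₀t + ½at² = 0·3.5 + 0.5·8.5·3.5² = 52.1 m

Phase 2 (coasting upward): v₀ = 29.8 m/s, a = -10 m/s².
v = v₀ + at → t = (0 − 29.8) / -10 = 2.98 s
v² = v₀² + 2aΔx → Δx = (0² − 29.8²)/(2·-10) = 44.3 m
Maximum height = 52.1 + 44.3 = 96.3 m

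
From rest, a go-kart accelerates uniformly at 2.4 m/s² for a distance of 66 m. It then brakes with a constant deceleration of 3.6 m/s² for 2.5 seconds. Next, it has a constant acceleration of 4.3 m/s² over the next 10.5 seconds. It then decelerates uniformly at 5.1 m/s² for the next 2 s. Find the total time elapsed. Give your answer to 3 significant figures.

22.4 s

Phase 1 (accelerating): v₀ = 0 m/s, a = 2.4 m/s².
v² = v₀² + 2aΔx = 0² + 2·2.4·66 = 317 → v = 17.8 m/s
t = (v − v₀)/a = (17.8 − 0)/2.4 = 7.42 s

Phase 2 (decelerating): v₀ = 17.8 m/s, a = -3.6 m/s².
v = v₀ + at = 17.8 + (-3.6)(2.5) = 8.80 m/s
Δx = v₀t + ½at² = 17.8·2.5 + 0.5·-3.6·2.5² = 33.2 m

Phase 3 (accelerating): v₀ = 8.80 m/s, a = 4.3 m/s².
v = v₀ + at = 8.80 + (4.3)(10.5) = 53.9 m/s
Δx = v₀t + ½at² = 8.80·10.5 + 0.5·4.3·10.5² = 329 m

Phase 4 (decelerating): v₀ = 53.9 m/s, a = -5.1 m/s².
v = v₀ + at = 53.9 + (-5.1)(2) = 43.7 m/s
Δx = v₀t + ½at² = 53.9·2 + 0.5·-5.1·2² = 97.7 m
Total time = 7.42 + 2.50 + 10.5 + 2.00 = 22.4 s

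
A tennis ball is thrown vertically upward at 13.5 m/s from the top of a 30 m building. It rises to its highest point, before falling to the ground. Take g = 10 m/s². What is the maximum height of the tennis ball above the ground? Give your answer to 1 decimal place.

39.1 m

Phase 1 (rising): v₀ = 13.5 m/s, a = -10 m/s².
v = v₀ + at → t = (0 − 13.5) / -10 = 1.35 s
v² = v₀² + 2aΔx → Δx = (0² − 13.5²)/(2·-10) = 9.11 m
Maximum height = 30 + 9.11 = 39.1 m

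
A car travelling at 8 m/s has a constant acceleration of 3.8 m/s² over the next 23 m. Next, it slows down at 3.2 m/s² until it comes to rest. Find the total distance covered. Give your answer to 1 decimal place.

60.3 m

Phase 1 (accelerating): v₀ = 8.00 m/s, a = 3.8 m/s².
v² = v₀² + 2aΔx = 8.00² + 2·3.8·23 = 239 → v = 15.5 m/s
t = (v − v₀)/a = (15.5 − 8.00)/3.8 = 1.96 s

Phase 2 (decelerating): v₀ = 15.5 m/s, a = -3.2 m/s².
v = v₀ + at → t = (0 − 15.5) / -3.2 = 4.83 s
v² = v₀² + 2aΔx → Δx = (0² − 15.5²)/(2·-3.2) = 37.3 m
Total distance = 23.0 + 37.3 = 60.3 m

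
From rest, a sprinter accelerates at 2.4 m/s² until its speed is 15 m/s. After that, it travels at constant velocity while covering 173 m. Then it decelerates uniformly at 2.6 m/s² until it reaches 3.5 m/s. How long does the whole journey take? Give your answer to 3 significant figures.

Phase 1 (accelerating): v₀ = 0 m/s, a = 2.4 m/s².
v = v₀ + at → t = (15 − 0) / 2.4 = 6.25 s
v² = v₀² + 2aΔx → Δx = (15² − 0²)/(2·2.4) = 46.9 m

Phase 2 (constant speed): v₀ = 15.0 m/s, a = 0 m/s².
Constant speed: t = d/v = 173/15.0 = 11.5 s

Phase 3 (decelerating): v₀ = 15.0 m/s, a = -2.6 m/s².
v = v₀ + at → t = (3.5 − 15.0) / -2.6 = 4.42 s
v² = v₀² + 2aΔx → Δx = (3.5² − 15.0²)/(2·-2.6) = 40.9 m
Total time = 6.25 + 11.5 + 4.42 = 22.2 s

22.2 s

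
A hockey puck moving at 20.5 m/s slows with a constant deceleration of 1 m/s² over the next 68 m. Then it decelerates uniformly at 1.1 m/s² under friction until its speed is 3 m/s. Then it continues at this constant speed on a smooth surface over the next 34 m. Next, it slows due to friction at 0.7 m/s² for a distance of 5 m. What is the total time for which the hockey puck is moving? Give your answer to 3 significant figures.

29.8 s

Phase 1 (decelerating): v₀ = 20.5 m/s, a = -1 m/s².
v² = v₀² + 2aΔx = 20.5² + 2·-1·68 = 284 → v = 16.9 m/s
t = (v − v₀)/a = (16.9 − 20.5)/-1 = 3.64 s

Phase 2 (decelerating): v₀ = 16.9 m/s, a = -1.1 m/s².
v = v₀ + at → t = (3 − 16.9) / -1.1 = 12.6 s
v² = v₀² + 2aΔx → Δx = (3² − 16.9²)/(2·-1.1) = 125 m

Phase 3 (constant speed): v₀ = 3.00 m/s, a = 0 m/s².
Constant speed: t = d/v = 34/3.00 = 11.3 s

Phase 4 (decelerating): v₀ = 3.00 m/s, a = -0.7 m/s².
v² = v₀² + 2aΔx = 3.00² + 2·-0.7·5 = 2.00 → v = 1.41 m/s
t = (v − v₀)/a = (1.41 − 3.00)/-0.7 = 2.27 s
Total time = 3.64 + 12.6 + 11.3 + 2.27 = 29.8 s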